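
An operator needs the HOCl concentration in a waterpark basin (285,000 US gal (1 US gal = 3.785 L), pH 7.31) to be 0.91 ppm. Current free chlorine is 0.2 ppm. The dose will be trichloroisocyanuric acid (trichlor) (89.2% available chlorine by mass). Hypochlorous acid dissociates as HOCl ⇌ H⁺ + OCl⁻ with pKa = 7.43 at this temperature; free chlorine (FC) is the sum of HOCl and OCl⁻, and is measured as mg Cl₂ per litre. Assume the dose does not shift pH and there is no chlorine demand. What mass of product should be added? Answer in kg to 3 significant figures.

1.69 kg

Volume: 285,000 US gal × 3.785 L/gal = 1,078,725 L.
[OCl⁻]/[HOCl] = 10^(pH − pKa) = 10^(7.31 − 7.43) = 0.7586; fraction as HOCl = 1/(1 + 0.7586) = 0.5686.
Free chlorine required for 0.91 ppm HOCl: 0.91 / 0.5686 = 1.6 ppm.
FC to add: 1.6 − 0.2 = 1.4 mg/L as Cl₂.
Cl₂ equivalent: 1.4 mg/L × 1,078,725 L = 1511 g.
Product at 89.2% available Cl: 1511 / 0.892 = 1693 g.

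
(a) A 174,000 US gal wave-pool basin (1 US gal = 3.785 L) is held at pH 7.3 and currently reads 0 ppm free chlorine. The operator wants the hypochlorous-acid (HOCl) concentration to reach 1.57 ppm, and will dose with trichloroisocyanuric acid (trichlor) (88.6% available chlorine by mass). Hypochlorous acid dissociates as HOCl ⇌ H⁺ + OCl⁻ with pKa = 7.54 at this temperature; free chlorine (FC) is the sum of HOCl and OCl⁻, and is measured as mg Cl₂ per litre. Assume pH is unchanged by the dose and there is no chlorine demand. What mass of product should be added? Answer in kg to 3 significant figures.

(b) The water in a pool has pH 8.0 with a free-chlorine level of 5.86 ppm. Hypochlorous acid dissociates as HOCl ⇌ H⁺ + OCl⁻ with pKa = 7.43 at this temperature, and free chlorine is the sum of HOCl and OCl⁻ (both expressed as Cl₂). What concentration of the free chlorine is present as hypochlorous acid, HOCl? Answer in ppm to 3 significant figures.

(a) 1.84 kg; (b) 1.24 ppm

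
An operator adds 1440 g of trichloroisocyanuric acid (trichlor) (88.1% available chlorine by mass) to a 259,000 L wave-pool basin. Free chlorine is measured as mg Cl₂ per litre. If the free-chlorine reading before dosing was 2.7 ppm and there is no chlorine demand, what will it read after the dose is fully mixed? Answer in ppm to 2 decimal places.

Available chlorine delivered: 1440 g × 0.881 = 1269 g as Cl₂.
Concentration rise: 1269 g / 259,000 L = 4.898 mg/L = 4.90 ppm.
Final FC: 2.7 + 4.90 = 7.60 ppm.

7.60 ppm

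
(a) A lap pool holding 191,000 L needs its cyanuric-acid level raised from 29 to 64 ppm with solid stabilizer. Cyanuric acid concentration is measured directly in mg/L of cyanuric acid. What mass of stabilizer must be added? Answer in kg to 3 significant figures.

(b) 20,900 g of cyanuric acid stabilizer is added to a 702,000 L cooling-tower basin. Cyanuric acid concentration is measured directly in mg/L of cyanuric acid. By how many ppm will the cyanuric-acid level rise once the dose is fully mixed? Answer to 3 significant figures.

(a) 6.68 kg; (b) 29.8 ppm

(a) CYA to add: (64 − 29) = 35 mg/L × 191,000 L = 6685 g cyanuric acid.

(b) Rise: 20,900 g / 702,000 L × 1000 = 29.77 mg/L.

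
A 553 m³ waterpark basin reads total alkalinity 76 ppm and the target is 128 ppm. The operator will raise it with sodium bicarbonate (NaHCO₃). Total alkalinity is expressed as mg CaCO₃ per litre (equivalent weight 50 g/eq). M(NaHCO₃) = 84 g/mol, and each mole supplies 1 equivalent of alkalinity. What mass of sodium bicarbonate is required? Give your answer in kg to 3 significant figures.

Volume: 553 m³ = 553,000 L.
Alkalinity to add: (128 − 76) = 52 mg/L as CaCO₃ × 553,000 L = 28,760 g as CaCO₃.
Equivalents: 28,760 g ÷ 50 g/eq = 575.1 eq.
NaHCO₃ supplies 1 eq per mole → 575.1 mol.
Mass: 575.1 mol × 84 g/mol = 48,310 g.

48.3 kg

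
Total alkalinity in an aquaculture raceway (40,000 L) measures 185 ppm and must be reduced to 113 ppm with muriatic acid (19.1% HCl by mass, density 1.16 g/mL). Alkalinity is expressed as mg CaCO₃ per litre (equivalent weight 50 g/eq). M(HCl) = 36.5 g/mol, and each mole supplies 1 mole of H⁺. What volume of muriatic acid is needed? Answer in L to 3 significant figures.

9.49 L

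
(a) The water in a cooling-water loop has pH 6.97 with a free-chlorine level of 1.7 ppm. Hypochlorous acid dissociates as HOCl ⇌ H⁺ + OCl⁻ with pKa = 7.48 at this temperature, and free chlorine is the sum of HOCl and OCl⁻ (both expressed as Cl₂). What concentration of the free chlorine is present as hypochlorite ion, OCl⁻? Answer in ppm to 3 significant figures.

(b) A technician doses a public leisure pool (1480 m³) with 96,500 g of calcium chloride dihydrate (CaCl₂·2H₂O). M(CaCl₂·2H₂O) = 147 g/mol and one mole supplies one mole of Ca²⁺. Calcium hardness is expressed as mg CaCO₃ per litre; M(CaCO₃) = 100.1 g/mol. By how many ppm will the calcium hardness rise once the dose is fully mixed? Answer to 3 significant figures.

(a) 0.401 ppm; (b) 44.4 ppm

(a) [OCl⁻]/[HOCl] = 10^(pH − pKa) = 10^(6.97 − 7.48) = 10^-0.51 = 0.309.
(a) Fraction as HOCl = 1 / (1 + 0.309) = 0.7639.
(a) OCl⁻ = (1 − 0.7639) × 1.7 ppm = 0.4013 ppm.

(b) Volume: 1480 m³ = 1,480,000 L.
(b) Moles of Ca²⁺: 96,500 g ÷ 147 g/mol = 656.5 mol.
(b) As CaCO₃: 656.5 mol × 100.1 g/mol = 65,710 g.
(b) Rise: 65,710 g / 1,480,000 L × 1000 = 44.4 mg/L.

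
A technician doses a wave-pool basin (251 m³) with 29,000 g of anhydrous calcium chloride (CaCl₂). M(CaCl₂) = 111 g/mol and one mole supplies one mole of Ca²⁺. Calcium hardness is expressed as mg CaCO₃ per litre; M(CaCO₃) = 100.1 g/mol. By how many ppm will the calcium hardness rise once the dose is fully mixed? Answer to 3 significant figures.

104 ppm

Volume: 251 m³ = 251,000 L.
Moles of Ca²⁺: 29,000 g ÷ 111 g/mol = 261.3 mol.
As CaCO₃: 261.3 mol × 100.1 g/mol = 26,150 g.
Rise: 26,150 g / 251,000 L × 1000 = 104.2 mg/L.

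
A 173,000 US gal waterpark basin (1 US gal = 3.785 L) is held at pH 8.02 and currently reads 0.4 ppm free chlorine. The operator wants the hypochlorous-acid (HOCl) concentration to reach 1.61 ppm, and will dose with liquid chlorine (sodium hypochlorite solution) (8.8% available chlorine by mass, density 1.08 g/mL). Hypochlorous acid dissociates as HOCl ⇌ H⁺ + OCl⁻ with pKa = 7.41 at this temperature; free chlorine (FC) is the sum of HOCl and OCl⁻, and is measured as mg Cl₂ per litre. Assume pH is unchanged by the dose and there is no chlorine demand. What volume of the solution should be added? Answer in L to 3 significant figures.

53.5 L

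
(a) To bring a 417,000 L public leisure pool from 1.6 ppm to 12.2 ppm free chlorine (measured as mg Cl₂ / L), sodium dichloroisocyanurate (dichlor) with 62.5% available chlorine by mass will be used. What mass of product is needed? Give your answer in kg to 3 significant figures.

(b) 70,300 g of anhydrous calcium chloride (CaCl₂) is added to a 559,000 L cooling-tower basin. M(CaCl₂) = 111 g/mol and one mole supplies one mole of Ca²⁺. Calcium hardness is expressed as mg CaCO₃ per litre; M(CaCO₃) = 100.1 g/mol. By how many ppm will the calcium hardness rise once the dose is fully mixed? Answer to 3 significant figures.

(a) Chlorine deficit: 12.2 − 1.6 = 10.6 ppm = 10.6 mg/L as Cl₂.
(a) Cl₂ equivalent needed: 10.6 mg/L × 417,000 L = 4,420,000 mg = 4420 g.
(a) Product at 62.5% available chlorine: 4420 / 0.625 = 7072 g.

(b) Moles of Ca²⁺: 70,300 g ÷ 111 g/mol = 633.3 mol.
(b) As CaCO₃: 633.3 mol × 100.1 g/mol = 63,400 g.
(b) Rise: 63,400 g / 559,000 L × 1000 = 113.4 mg/L.

(a) 7.07 kg; (b) 113 ppm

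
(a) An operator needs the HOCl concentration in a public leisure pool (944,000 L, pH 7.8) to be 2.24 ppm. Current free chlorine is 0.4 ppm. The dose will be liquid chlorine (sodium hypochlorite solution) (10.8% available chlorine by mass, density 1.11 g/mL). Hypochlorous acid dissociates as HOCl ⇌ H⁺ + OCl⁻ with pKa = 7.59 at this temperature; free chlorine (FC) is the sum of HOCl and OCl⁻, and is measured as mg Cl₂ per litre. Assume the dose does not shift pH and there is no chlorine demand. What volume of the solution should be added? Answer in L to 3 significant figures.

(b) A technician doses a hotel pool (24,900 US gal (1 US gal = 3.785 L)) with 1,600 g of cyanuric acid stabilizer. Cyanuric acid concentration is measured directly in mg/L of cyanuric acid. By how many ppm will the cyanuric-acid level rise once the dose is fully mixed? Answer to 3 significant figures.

(a) [OCl⁻]/[HOCl] = 10^(pH − pKa) = 10^(7.8 − 7.59) = 1.622; fraction as HOCl = 1/(1 + 1.622) = 0.3814.
(a) Free chlorine required for 2.24 ppm HOCl: 2.24 / 0.3814 = 5.873 ppm.
(a) FC to add: 5.873 − 0.4 = 5.473 mg/L as Cl₂.
(a) Cl₂ equivalent: 5.473 mg/L × 944,000 L = 5166 g.
(a) Product at 10.8% available Cl: 5166 / 0.108 = 47,840 g.
(a) Volume: 47,840 g ÷ 1.11 g/mL = 43,100 mL.

(b) Volume: 24,900 US gal × 3.785 L/gal = 94,246 L.
(b) Rise: 1,600 g / 94,246 L × 1000 = 16.98 mg/L.

(a) 43.1 L; (b) 17.0 ppm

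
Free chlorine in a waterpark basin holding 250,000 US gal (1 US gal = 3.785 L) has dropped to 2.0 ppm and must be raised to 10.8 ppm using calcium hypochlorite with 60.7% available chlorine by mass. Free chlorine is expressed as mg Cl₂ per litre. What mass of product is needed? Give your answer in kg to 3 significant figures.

13.7 kg

Volume: 250,000 US gal × 3.785 L/gal = 946,250 L.
Chlorine deficit: 10.8 − 2.0 = 8.8 ppm = 8.8 mg/L as Cl₂.
Cl₂ equivalent needed: 8.8 mg/L × 946,250 L = 8,327,000 mg = 8327 g.
Product at 60.7% available chlorine: 8327 / 0.607 = 13,720 g.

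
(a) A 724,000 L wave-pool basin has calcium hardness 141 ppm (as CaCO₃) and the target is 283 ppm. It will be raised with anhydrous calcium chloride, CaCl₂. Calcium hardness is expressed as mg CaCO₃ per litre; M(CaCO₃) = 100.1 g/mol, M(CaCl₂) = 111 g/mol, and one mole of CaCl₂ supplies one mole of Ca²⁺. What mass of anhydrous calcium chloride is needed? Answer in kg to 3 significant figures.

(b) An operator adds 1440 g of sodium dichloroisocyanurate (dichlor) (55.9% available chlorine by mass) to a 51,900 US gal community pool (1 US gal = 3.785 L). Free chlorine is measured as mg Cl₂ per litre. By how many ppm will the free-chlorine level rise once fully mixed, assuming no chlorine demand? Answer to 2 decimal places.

(a) 114 kg; (b) 4.10 ppm

(a) Hardness to add: (283 − 141) = 142 mg/L as CaCO₃ × 724,000 L = 102,800 g as CaCO₃.
(a) Moles of Ca²⁺ (1 mol Ca²⁺ ≡ 1 mol CaCO₃): 102,800 / 100.1 g/mol = 1027 mol.
(a) Mass of CaCl₂: 1027 × 111 = 114,000 g.

(b) Volume: 51,900 US gal × 3.785 L/gal = 196,442 L.
(b) Available chlorine delivered: 1440 g × 0.559 = 805 g as Cl₂.
(b) Concentration rise: 805 g / 196,442 L = 4.098 mg/L = 4.10 ppm.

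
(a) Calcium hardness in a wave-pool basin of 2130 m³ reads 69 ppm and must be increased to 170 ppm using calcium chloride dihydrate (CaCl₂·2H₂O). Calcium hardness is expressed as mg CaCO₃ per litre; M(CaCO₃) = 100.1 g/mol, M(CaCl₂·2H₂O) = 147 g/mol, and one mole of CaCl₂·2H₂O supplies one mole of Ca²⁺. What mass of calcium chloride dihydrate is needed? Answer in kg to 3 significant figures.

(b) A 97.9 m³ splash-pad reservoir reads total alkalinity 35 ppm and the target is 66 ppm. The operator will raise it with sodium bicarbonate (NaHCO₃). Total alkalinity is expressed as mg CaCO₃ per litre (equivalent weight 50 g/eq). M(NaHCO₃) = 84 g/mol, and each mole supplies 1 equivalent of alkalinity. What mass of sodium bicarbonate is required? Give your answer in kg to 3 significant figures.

(a) 316 kg; (b) 5.10 kg

(a) Volume: 2130 m³ = 2,130,000 L.
(a) Hardness to add: (170 − 69) = 101 mg/L as CaCO₃ × 2,130,000 L = 215,100 g as CaCO₃.
(a) Moles of Ca²⁺ (1 mol Ca²⁺ ≡ 1 mol CaCO₃): 215,100 / 100.1 g/mol = 2149 mol.
(a) Mass of CaCl₂·2H₂O: 2149 × 147 = 315,900 g.

(b) Volume: 97.9 m³ = 97,900 L.
(b) Alkalinity to add: (66 − 35) = 31 mg/L as CaCO₃ × 97,900 L = 3035 g as CaCO₃.
(b) Equivalents: 3035 g ÷ 50 g/eq = 60.7 eq.
(b) NaHCO₃ supplies 1 eq per mole → 60.7 mol.
(b) Mass: 60.7 mol × 84 g/mol = 5099 g.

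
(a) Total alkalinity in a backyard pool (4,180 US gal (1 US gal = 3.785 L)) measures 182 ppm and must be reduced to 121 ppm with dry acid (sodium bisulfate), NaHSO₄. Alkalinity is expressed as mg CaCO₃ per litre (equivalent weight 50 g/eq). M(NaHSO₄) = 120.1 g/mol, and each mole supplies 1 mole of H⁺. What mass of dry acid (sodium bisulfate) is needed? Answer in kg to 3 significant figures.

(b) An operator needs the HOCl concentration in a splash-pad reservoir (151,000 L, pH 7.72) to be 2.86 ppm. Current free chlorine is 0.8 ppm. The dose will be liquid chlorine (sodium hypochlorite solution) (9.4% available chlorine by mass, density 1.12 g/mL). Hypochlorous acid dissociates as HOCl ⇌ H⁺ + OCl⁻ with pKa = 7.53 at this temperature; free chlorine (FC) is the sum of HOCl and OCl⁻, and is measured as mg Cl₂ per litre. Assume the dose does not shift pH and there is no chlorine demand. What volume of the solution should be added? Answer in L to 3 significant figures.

(a) Volume: 4,180 US gal × 3.785 L/gal = 15,821 L.
(a) Alkalinity to neutralize: (182 − 121) = 61 mg/L as CaCO₃ × 15,821 L = 965.1 g as CaCO₃.
(a) Equivalents of H⁺ required: 965.1 ÷ 50 g/eq = 19.3 eq = 19.3 mol NaHSO₄.
(a) Mass of NaHSO₄: 19.3 × 120.1 = 2318 g.

(b) [OCl⁻]/[HOCl] = 10^(pH − pKa) = 10^(7.72 − 7.53) = 1.549; fraction as HOCl = 1/(1 + 1.549) = 0.3923.
(b) Free chlorine required for 2.86 ppm HOCl: 2.86 / 0.3923 = 7.29 ppm.
(b) FC to add: 7.29 − 0.8 = 6.49 mg/L as Cl₂.
(b) Cl₂ equivalent: 6.49 mg/L × 151,000 L = 979.9 g.
(b) Product at 9.4% available Cl: 979.9 / 0.094 = 10,420 g.
(b) Volume: 10,420 g ÷ 1.12 g/mL = 9308 mL.

(a) 2.32 kg; (b) 9.31 L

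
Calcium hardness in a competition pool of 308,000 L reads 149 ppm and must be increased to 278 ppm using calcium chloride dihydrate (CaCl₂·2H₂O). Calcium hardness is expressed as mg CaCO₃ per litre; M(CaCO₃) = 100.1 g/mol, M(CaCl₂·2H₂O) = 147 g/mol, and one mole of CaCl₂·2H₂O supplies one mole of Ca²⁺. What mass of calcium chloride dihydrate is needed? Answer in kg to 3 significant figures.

58.3 kg

Hardness to add: (278 − 149) = 129 mg/L as CaCO₃ × 308,000 L = 39,730 g as CaCO₃.
Moles of Ca²⁺ (1 mol Ca²⁺ ≡ 1 mol CaCO₃): 39,730 / 100.1 g/mol = 396.9 mol.
Mass of CaCl₂·2H₂O: 396.9 × 147 = 58,350 g.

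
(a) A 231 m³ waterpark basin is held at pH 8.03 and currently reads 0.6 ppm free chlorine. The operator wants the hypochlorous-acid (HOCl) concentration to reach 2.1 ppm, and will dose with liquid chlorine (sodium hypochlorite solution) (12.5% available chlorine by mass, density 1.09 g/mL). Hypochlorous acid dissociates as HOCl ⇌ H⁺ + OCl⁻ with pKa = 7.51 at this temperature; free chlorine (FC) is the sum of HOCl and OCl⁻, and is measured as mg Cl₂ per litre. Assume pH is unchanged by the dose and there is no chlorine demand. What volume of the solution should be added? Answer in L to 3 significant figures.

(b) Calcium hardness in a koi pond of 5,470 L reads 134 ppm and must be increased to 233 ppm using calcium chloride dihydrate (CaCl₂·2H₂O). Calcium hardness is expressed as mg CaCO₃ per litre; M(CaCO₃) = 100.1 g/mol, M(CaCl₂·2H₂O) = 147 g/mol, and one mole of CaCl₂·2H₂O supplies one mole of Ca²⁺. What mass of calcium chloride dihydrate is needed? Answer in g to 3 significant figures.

(a) Volume: 231 m³ = 231,000 L.
(a) [OCl⁻]/[HOCl] = 10^(pH − pKa) = 10^(8.03 − 7.51) = 3.311; fraction as HOCl = 1/(1 + 3.311) = 0.2319.
(a) Free chlorine required for 2.1 ppm HOCl: 2.1 / 0.2319 = 9.054 ppm.
(a) FC to add: 9.054 − 0.6 = 8.454 mg/L as Cl₂.
(a) Cl₂ equivalent: 8.454 mg/L × 231,000 L = 1953 g.
(a) Product at 12.5% available Cl: 1953 / 0.125 = 15,620 g.
(a) Volume: 15,620 g ÷ 1.09 g/mL = 14,330 mL.

(b) Hardness to add: (233 − 134) = 99 mg/L as CaCO₃ × 5,470 L = 541.5 g as CaCO₃.
(b) Moles of Ca²⁺ (1 mol Ca²⁺ ≡ 1 mol CaCO₃): 541.5 / 100.1 g/mol = 5.41 mol.
(b) Mass of CaCl₂·2H₂O: 5.41 × 147 = 795.3 g.

(a) 14.3 L; (b) 795 g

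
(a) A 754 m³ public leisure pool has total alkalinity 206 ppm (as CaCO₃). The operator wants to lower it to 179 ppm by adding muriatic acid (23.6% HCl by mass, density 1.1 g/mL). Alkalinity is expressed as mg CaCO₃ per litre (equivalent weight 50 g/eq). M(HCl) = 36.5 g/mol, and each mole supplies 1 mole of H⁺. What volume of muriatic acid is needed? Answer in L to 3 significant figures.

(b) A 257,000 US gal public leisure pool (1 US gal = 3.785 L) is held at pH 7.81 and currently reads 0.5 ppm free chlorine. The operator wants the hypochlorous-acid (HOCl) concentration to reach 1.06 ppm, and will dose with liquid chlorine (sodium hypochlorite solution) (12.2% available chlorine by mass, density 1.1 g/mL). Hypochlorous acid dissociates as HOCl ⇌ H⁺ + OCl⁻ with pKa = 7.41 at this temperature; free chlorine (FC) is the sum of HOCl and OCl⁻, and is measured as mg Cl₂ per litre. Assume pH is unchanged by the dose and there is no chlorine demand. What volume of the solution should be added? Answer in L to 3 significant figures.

(a) Volume: 754 m³ = 754,000 L.
(a) Alkalinity to neutralize: (206 − 179) = 27 mg/L as CaCO₃ × 754,000 L = 20,360 g as CaCO₃.
(a) Equivalents of H⁺ required: 20,360 ÷ 50 g/eq = 407.2 eq = 407.2 mol HCl.
(a) Mass of HCl: 407.2 × 36.5 = 14,860 g.
(a) Mass of 23.6% solution: 14,860 / 0.236 = 62,970 g.
(a) Volume: 62,970 g ÷ 1.1 g/mL = 57,250 mL.

(b) Volume: 257,000 US gal × 3.785 L/gal = 972,745 L.
(b) [OCl⁻]/[HOCl] = 10^(pH − pKa) = 10^(7.81 − 7.41) = 2.512; fraction as HOCl = 1/(1 + 2.512) = 0.2847.
(b) Free chlorine required for 1.06 ppm HOCl: 1.06 / 0.2847 = 3.723 ppm.
(b) FC to add: 3.723 − 0.5 = 3.223 mg/L as Cl₂.
(b) Cl₂ equivalent: 3.223 mg/L × 972,745 L = 3135 g.
(b) Product at 12.2% available Cl: 3135 / 0.122 = 25,690 g.
(b) Volume: 25,690 g ÷ 1.1 g/mL = 23,360 mL.

(a) 57.2 L; (b) 23.4 L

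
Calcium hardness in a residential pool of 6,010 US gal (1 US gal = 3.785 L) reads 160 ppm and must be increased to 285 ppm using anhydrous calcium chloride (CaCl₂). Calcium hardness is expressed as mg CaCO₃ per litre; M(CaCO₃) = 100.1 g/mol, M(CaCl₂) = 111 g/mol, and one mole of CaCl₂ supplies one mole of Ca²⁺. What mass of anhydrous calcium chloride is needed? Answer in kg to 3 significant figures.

3.15 kg

Volume: 6,010 US gal × 3.785 L/gal = 22,748 L.
Hardness to add: (285 − 160) = 125 mg/L as CaCO₃ × 22,748 L = 2843 g as CaCO₃.
Moles of Ca²⁺ (1 mol Ca²⁺ ≡ 1 mol CaCO₃): 2843 / 100.1 g/mol = 28.41 mol.
Mass of CaCl₂: 28.41 × 111 = 3153 g.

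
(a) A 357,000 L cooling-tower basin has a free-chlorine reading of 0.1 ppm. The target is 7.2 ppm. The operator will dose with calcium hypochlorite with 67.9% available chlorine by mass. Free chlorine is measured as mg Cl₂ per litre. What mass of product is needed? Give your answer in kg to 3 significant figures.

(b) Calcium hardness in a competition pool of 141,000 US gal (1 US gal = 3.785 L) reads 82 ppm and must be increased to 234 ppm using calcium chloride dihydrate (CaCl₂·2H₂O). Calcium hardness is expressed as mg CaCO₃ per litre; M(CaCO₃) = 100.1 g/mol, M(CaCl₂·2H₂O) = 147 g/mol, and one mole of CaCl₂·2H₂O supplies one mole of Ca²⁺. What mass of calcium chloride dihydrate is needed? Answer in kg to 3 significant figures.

(a) 3.73 kg; (b) 119 kg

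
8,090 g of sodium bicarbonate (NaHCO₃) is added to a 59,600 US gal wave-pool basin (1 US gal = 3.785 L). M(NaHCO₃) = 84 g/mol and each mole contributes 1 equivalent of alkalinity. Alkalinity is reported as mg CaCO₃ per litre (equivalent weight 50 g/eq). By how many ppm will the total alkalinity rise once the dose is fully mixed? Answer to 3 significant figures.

21.3 ppm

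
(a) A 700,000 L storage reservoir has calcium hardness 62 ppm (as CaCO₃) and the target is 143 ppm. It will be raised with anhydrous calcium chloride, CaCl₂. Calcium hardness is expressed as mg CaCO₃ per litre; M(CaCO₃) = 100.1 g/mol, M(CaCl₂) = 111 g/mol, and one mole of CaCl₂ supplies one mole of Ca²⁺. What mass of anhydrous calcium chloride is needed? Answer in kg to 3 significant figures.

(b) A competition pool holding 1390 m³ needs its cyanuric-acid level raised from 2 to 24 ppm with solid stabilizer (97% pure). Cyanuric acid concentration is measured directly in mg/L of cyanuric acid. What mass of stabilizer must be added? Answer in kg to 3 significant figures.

(a) Hardness to add: (143 − 62) = 81 mg/L as CaCO₃ × 700,000 L = 56,700 g as CaCO₃.
(a) Moles of Ca²⁺ (1 mol Ca²⁺ ≡ 1 mol CaCO₃): 56,700 / 100.1 g/mol = 566.4 mol.
(a) Mass of CaCl₂: 566.4 × 111 = 62,870 g.

(b) Volume: 1390 m³ = 1,390,000 L.
(b) CYA to add: (24 − 2) = 22 mg/L × 1,390,000 L = 30,580 g cyanuric acid.
(b) At 97% purity: 30,580 / 0.97 = 31,530 g product.

(a) 62.9 kg; (b) 31.5 kg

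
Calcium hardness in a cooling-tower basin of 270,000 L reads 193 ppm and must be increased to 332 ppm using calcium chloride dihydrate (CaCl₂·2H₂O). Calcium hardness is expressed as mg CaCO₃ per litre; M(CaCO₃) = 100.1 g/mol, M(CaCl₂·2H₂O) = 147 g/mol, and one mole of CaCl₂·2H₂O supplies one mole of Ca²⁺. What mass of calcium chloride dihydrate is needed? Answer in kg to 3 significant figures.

Hardness to add: (332 − 193) = 139 mg/L as CaCO₃ × 270,000 L = 37,530 g as CaCO₃.
Moles of Ca²⁺ (1 mol Ca²⁺ ≡ 1 mol CaCO₃): 37,530 / 100.1 g/mol = 374.9 mol.
Mass of CaCl₂·2H₂O: 374.9 × 147 = 55,110 g.

55.1 kg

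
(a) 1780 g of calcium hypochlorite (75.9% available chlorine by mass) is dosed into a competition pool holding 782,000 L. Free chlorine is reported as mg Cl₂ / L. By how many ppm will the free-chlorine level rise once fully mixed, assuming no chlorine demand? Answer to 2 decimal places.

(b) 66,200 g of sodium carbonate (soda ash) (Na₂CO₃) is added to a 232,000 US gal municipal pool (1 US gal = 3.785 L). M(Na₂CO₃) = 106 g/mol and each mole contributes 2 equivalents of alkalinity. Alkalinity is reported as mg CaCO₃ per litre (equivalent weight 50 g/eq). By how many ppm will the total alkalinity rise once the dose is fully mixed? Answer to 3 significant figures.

(a) Available chlorine delivered: 1780 g × 0.759 = 1351 g as Cl₂.
(a) Concentration rise: 1351 g / 782,000 L = 1.728 mg/L = 1.73 ppm.

(b) Volume: 232,000 US gal × 3.785 L/gal = 878,120 L.
(b) Moles of Na₂CO₃: 66,200 g ÷ 106 g/mol = 624.5 mol → 1249 eq of alkalinity.
(b) As CaCO₃: 1249 eq × 50 g/eq = 62,450 g.
(b) Rise: 62,450 g / 878,120 L × 1000 = 71.12 mg/L.

(a) 1.73 ppm; (b) 71.1 ppm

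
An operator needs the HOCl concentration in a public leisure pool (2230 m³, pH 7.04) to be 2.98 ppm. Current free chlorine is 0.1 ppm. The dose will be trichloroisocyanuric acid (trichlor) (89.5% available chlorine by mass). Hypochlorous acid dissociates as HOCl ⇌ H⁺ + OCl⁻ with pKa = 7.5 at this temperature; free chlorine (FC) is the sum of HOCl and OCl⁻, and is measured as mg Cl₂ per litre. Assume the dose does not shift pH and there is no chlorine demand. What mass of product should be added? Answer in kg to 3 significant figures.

9.75 kg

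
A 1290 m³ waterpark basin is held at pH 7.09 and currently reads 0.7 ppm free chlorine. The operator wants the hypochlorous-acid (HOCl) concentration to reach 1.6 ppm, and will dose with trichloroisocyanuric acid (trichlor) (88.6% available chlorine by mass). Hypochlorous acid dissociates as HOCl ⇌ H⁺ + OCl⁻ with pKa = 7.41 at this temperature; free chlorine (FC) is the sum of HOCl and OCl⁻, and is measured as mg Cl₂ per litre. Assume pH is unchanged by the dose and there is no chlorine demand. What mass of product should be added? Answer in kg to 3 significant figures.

2.43 kg

Volume: 1290 m³ = 1,290,000 L.
[OCl⁻]/[HOCl] = 10^(pH − pKa) = 10^(7.09 − 7.41) = 0.4786; fraction as HOCl = 1/(1 + 0.4786) = 0.6763.
Free chlorine required for 1.6 ppm HOCl: 1.6 / 0.6763 = 2.366 ppm.
FC to add: 2.366 − 0.7 = 1.666 mg/L as Cl₂.
Cl₂ equivalent: 1.666 mg/L × 1,290,000 L = 2149 g.
Product at 88.6% available Cl: 2149 / 0.886 = 2425 g.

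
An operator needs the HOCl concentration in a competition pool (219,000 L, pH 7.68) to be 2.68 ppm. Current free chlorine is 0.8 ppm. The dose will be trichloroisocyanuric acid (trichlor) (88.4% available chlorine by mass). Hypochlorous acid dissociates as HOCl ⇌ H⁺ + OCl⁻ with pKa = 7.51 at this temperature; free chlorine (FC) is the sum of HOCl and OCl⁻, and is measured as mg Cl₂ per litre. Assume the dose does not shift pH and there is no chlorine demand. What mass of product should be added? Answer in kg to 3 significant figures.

1.45 kg

[OCl⁻]/[HOCl] = 10^(pH − pKa) = 10^(7.68 − 7.51) = 1.479; fraction as HOCl = 1/(1 + 1.479) = 0.4034.
Free chlorine required for 2.68 ppm HOCl: 2.68 / 0.4034 = 6.644 ppm.
FC to add: 6.644 − 0.8 = 5.844 mg/L as Cl₂.
Cl₂ equivalent: 5.844 mg/L × 219,000 L = 1280 g.
Product at 88.4% available Cl: 1280 / 0.884 = 1448 g.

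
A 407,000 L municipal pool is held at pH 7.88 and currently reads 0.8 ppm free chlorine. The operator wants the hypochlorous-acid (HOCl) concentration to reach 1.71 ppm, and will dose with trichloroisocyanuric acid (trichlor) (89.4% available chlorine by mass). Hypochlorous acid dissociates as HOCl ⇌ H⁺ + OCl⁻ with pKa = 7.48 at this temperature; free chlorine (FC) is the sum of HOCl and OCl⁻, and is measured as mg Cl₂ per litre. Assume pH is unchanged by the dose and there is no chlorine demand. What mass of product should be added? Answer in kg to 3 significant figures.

[OCl⁻]/[HOCl] = 10^(pH − pKa) = 10^(7.88 − 7.48) = 2.512; fraction as HOCl = 1/(1 + 2.512) = 0.2847.
Free chlorine required for 1.71 ppm HOCl: 1.71 / 0.2847 = 6.005 ppm.
FC to add: 6.005 − 0.8 = 5.205 mg/L as Cl₂.
Cl₂ equivalent: 5.205 mg/L × 407,000 L = 2119 g.
Product at 89.4% available Cl: 2119 / 0.894 = 2370 g.

2.37 kg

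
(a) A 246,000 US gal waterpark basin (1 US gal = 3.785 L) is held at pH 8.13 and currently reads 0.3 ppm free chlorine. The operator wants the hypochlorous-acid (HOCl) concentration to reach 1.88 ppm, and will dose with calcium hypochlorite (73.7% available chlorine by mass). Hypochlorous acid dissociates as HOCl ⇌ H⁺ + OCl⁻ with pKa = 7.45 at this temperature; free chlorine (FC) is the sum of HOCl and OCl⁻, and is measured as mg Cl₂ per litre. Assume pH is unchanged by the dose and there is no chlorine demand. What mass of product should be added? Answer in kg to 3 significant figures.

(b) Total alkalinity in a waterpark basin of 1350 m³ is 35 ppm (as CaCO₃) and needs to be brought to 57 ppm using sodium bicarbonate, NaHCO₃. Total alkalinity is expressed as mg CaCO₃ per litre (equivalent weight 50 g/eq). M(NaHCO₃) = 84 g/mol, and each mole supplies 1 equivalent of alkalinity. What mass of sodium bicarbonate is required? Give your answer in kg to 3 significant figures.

(a) Volume: 246,000 US gal × 3.785 L/gal = 931,110 L.
(a) [OCl⁻]/[HOCl] = 10^(pH − pKa) = 10^(8.13 − 7.45) = 4.786; fraction as HOCl = 1/(1 + 4.786) = 0.1728.
(a) Free chlorine required for 1.88 ppm HOCl: 1.88 / 0.1728 = 10.88 ppm.
(a) FC to add: 10.88 − 0.3 = 10.58 mg/L as Cl₂.
(a) Cl₂ equivalent: 10.58 mg/L × 931,110 L = 9850 g.
(a) Product at 73.7% available Cl: 9850 / 0.737 = 13,360 g.

(b) Volume: 1350 m³ = 1,350,000 L.
(b) Alkalinity to add: (57 − 35) = 22 mg/L as CaCO₃ × 1,350,000 L = 29,700 g as CaCO₃.
(b) Equivalents: 29,700 g ÷ 50 g/eq = 594 eq.
(b) NaHCO₃ supplies 1 eq per mole → 594 mol.
(b) Mass: 594 mol × 84 g/mol = 49,900 g.

(a) 13.4 kg; (b) 49.9 kg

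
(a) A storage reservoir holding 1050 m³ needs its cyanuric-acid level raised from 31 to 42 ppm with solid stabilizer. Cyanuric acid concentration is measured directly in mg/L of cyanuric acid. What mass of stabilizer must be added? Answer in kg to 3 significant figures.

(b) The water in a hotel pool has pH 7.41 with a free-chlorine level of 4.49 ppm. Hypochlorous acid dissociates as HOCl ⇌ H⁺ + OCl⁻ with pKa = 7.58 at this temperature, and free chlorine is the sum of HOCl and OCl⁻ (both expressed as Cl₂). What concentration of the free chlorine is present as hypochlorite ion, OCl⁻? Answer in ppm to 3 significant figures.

(a) 11.6 kg; (b) 1.81 ppm

(a) Volume: 1050 m³ = 1,050,000 L.
(a) CYA to add: (42 − 31) = 11 mg/L × 1,050,000 L = 11,550 g cyanuric acid.

(b) [OCl⁻]/[HOCl] = 10^(pH − pKa) = 10^(7.41 − 7.58) = 10^-0.17 = 0.6761.
(b) Fraction as HOCl = 1 / (1 + 0.6761) = 0.5966.
(b) OCl⁻ = (1 − 0.5966) × 4.49 ppm = 1.811 ppm.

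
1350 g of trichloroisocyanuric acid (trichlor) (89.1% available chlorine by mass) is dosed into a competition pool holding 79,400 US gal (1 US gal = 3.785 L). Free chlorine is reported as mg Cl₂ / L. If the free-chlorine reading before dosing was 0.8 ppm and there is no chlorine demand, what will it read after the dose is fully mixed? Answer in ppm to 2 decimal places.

Volume: 79,400 US gal × 3.785 L/gal = 300,529 L.
Available chlorine delivered: 1350 g × 0.891 = 1203 g as Cl₂.
Concentration rise: 1203 g / 300,529 L = 4.002 mg/L = 4.00 ppm.
Final FC: 0.8 + 4.00 = 4.80 ppm.

4.80 ppm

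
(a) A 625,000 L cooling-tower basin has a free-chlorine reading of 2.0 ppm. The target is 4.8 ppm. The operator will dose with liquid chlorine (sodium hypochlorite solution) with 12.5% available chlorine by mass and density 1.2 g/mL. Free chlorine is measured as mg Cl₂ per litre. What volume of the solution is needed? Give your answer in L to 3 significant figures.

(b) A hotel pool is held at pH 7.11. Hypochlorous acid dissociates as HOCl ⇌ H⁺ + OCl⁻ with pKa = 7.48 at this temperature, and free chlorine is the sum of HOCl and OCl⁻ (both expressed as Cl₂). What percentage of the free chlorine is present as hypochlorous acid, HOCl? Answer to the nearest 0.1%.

(a) Chlorine deficit: 4.8 − 2.0 = 2.8 ppm = 2.8 mg/L as Cl₂.
(a) Cl₂ equivalent needed: 2.8 mg/L × 625,000 L = 1,750,000 mg = 1750 g.
(a) Product at 12.5% available chlorine: 1750 / 0.125 = 14,000 g.
(a) Volume at density 1.2 g/mL: 14,000 g ÷ 1.2 g/mL = 11,670 mL.

(b) [OCl⁻]/[HOCl] = 10^(pH − pKa) = 10^(7.11 − 7.48) = 10^-0.37 = 0.4266.
(b) Fraction as HOCl = 1 / (1 + 0.4266) = 0.701.

(a) 11.7 L; (b) 70.1%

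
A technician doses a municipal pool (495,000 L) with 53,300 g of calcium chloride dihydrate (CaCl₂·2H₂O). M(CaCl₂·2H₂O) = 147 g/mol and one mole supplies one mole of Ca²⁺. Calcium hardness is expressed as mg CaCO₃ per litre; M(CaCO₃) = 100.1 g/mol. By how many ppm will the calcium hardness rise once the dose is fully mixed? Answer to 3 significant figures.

73.3 ppm

Moles of Ca²⁺: 53,300 g ÷ 147 g/mol = 362.6 mol.
As CaCO₃: 362.6 mol × 100.1 g/mol = 36,290 g.
Rise: 36,290 g / 495,000 L × 1000 = 73.32 mg/L.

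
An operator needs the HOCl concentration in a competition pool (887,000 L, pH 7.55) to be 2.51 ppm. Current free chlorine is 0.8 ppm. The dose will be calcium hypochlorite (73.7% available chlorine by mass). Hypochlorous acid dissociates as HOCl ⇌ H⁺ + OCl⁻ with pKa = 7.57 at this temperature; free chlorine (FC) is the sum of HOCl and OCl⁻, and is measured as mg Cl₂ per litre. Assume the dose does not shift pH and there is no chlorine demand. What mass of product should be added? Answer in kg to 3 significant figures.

4.94 kg

[OCl⁻]/[HOCl] = 10^(pH − pKa) = 10^(7.55 − 7.57) = 0.955; fraction as HOCl = 1/(1 + 0.955) = 0.5115.
Free chlorine required for 2.51 ppm HOCl: 2.51 / 0.5115 = 4.907 ppm.
FC to add: 4.907 − 0.8 = 4.107 mg/L as Cl₂.
Cl₂ equivalent: 4.107 mg/L × 887,000 L = 3643 g.
Product at 73.7% available Cl: 3643 / 0.737 = 4943 g.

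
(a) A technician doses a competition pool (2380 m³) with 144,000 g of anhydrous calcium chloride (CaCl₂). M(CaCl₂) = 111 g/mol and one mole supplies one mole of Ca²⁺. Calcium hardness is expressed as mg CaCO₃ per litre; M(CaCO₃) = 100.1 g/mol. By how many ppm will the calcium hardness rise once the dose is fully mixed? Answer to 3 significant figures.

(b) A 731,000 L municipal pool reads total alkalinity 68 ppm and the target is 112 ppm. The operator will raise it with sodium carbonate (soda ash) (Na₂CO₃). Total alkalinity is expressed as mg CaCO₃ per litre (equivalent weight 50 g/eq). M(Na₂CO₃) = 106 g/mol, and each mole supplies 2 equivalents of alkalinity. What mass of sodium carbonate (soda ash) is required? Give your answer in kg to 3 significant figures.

(a) 54.6 ppm; (b) 34.1 kg

(a) Volume: 2380 m³ = 2,380,000 L.
(a) Moles of Ca²⁺: 144,000 g ÷ 111 g/mol = 1297 mol.
(a) As CaCO₃: 1297 mol × 100.1 g/mol = 129,900 g.
(a) Rise: 129,900 g / 2,380,000 L × 1000 = 54.56 mg/L.

(b) Alkalinity to add: (112 − 68) = 44 mg/L as CaCO₃ × 731,000 L = 32,160 g as CaCO₃.
(b) Equivalents: 32,160 g ÷ 50 g/eq = 643.3 eq.
(b) Each mole of Na₂CO₃ supplies 2 eq, so 643.3 / 2 = 321.6 mol.
(b) Mass: 321.6 mol × 106 g/mol = 34,090 g.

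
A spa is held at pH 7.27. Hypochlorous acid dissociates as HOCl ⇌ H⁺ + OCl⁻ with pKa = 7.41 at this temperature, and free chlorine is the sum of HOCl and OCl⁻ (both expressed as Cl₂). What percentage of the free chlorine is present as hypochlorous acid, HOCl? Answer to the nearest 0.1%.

[OCl⁻]/[HOCl] = 10^(pH − pKa) = 10^(7.27 − 7.41) = 10^-0.14 = 0.7244.
Fraction as HOCl = 1 / (1 + 0.7244) = 0.5799.

58.0%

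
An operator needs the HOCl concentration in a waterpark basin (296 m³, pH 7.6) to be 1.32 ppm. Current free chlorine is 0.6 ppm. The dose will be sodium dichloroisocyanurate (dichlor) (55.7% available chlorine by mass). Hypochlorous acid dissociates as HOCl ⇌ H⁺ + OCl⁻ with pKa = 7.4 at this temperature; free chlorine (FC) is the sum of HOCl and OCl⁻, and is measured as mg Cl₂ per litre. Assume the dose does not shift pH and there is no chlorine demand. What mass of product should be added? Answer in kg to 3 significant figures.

1.49 kg

Volume: 296 m³ = 296,000 L.
[OCl⁻]/[HOCl] = 10^(pH − pKa) = 10^(7.6 − 7.4) = 1.585; fraction as HOCl = 1/(1 + 1.585) = 0.3869.
Free chlorine required for 1.32 ppm HOCl: 1.32 / 0.3869 = 3.412 ppm.
FC to add: 3.412 − 0.6 = 2.812 mg/L as Cl₂.
Cl₂ equivalent: 2.812 mg/L × 296,000 L = 832.4 g.
Product at 55.7% available Cl: 832.4 / 0.557 = 1494 g.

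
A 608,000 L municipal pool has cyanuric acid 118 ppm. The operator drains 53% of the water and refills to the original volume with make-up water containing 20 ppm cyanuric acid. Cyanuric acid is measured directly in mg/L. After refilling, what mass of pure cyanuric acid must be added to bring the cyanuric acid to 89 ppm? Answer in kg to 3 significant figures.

After draining 53% and refilling: 118 × 0.47 + 20 × 0.53 = 66.06 ppm.
Deficit to target: 89 − 66.06 = 22.94 mg/L.
Mass: 22.94 mg/L × 608,000 L = 13,950 g cyanuric acid.

13.9 kg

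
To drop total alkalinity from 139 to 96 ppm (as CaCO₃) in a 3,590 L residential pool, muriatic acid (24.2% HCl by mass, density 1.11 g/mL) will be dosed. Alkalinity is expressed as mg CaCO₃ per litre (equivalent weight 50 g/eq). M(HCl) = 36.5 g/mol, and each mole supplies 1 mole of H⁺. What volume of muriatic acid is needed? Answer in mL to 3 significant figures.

Alkalinity to neutralize: (139 − 96) = 43 mg/L as CaCO₃ × 3,590 L = 154.4 g as CaCO₃.
Equivalents of H⁺ required: 154.4 ÷ 50 g/eq = 3.087 eq = 3.087 mol HCl.
Mass of HCl: 3.087 × 36.5 = 112.7 g.
Mass of 24.2% solution: 112.7 / 0.242 = 465.7 g.
Volume: 465.7 g ÷ 1.11 g/mL = 419.5 mL.

420 mL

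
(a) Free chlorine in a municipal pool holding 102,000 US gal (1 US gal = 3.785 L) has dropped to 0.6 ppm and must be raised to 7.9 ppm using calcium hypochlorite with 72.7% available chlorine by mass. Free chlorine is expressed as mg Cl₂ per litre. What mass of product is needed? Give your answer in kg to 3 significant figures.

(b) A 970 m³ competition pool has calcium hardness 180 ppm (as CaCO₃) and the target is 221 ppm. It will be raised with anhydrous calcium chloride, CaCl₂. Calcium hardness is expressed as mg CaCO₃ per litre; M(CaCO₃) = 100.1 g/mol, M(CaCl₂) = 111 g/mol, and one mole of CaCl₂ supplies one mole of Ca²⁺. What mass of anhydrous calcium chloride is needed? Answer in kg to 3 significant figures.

(a) Volume: 102,000 US gal × 3.785 L/gal = 386,070 L.
(a) Chlorine deficit: 7.9 − 0.6 = 7.3 ppm = 7.3 mg/L as Cl₂.
(a) Cl₂ equivalent needed: 7.3 mg/L × 386,070 L = 2,818,000 mg = 2818 g.
(a) Product at 72.7% available chlorine: 2818 / 0.727 = 3877 g.

(b) Volume: 970 m³ = 970,000 L.
(b) Hardness to add: (221 − 180) = 41 mg/L as CaCO₃ × 970,000 L = 39,770 g as CaCO₃.
(b) Moles of Ca²⁺ (1 mol Ca²⁺ ≡ 1 mol CaCO₃): 39,770 / 100.1 g/mol = 397.3 mol.
(b) Mass of CaCl₂: 397.3 × 111 = 44,100 g.

(a) 3.88 kg; (b) 44.1 kg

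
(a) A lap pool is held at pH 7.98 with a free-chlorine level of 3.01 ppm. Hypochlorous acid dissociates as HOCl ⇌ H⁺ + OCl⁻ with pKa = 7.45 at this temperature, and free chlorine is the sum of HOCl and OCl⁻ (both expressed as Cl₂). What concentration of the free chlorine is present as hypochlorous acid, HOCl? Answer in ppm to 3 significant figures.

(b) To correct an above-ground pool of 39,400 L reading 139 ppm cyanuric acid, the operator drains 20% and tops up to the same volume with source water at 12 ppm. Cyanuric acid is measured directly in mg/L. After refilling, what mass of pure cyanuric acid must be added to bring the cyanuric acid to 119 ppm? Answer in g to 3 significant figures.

(a) [OCl⁻]/[HOCl] = 10^(pH − pKa) = 10^(7.98 − 7.45) = 10^0.53 = 3.388.
(a) Fraction as HOCl = 1 / (1 + 3.388) = 0.2279.
(a) HOCl = 0.2279 × 3.01 ppm = 0.6859 ppm.

(b) After draining 20% and refilling: 139 × 0.80 + 12 × 0.20 = 113.6 ppm.
(b) Deficit to target: 119 − 113.6 = 5.4 mg/L.
(b) Mass: 5.4 mg/L × 39,400 L = 212.8 g cyanuric acid.

(a) 0.686 ppm; (b) 213 g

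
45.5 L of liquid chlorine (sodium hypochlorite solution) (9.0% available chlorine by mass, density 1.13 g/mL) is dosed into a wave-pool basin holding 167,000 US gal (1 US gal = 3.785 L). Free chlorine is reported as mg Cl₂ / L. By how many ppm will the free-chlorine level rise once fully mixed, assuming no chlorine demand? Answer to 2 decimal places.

7.32 ppm

Volume: 167,000 US gal × 3.785 L/gal = 632,095 L.
Mass of solution: 45.5 L × 1000 mL/L × 1.13 g/mL = 51,410 g.
Available chlorine delivered: 51,410 g × 0.09 = 4627 g as Cl₂.
Concentration rise: 4627 g / 632,095 L = 7.321 mg/L = 7.32 ppm.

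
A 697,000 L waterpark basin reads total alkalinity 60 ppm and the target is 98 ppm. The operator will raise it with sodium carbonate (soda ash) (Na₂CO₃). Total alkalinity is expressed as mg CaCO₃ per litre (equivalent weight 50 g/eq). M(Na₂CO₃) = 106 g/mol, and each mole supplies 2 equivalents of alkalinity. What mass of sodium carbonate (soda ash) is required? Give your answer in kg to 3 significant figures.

Alkalinity to add: (98 − 60) = 38 mg/L as CaCO₃ × 697,000 L = 26,490 g as CaCO₃.
Equivalents: 26,490 g ÷ 50 g/eq = 529.7 eq.
Each mole of Na₂CO₃ supplies 2 eq, so 529.7 / 2 = 264.9 mol.
Mass: 264.9 mol × 106 g/mol = 28,080 g.

28.1 kg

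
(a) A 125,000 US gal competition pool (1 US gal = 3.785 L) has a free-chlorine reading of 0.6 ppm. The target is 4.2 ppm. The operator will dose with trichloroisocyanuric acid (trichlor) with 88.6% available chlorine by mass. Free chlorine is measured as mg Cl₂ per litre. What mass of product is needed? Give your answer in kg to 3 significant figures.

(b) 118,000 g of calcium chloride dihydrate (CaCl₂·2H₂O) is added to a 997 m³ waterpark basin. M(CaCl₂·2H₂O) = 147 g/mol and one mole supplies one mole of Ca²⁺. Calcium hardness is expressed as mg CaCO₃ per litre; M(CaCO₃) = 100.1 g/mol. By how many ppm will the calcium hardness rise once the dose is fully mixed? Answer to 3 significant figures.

(a) Volume: 125,000 US gal × 3.785 L/gal = 473,125 L.
(a) Chlorine deficit: 4.2 − 0.6 = 3.6 ppm = 3.6 mg/L as Cl₂.
(a) Cl₂ equivalent needed: 3.6 mg/L × 473,125 L = 1,703,000 mg = 1703 g.
(a) Product at 88.6% available chlorine: 1703 / 0.886 = 1922 g.

(b) Volume: 997 m³ = 997,000 L.
(b) Moles of Ca²⁺: 118,000 g ÷ 147 g/mol = 802.7 mol.
(b) As CaCO₃: 802.7 mol × 100.1 g/mol = 80,350 g.
(b) Rise: 80,350 g / 997,000 L × 1000 = 80.59 mg/L.

(a) 1.92 kg; (b) 80.6 ppm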